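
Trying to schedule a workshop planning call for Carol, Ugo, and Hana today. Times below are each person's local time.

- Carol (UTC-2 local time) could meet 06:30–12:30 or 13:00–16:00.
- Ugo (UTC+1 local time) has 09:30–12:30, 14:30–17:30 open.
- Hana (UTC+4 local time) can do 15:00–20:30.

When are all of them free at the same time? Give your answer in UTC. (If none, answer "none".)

Carol in UTC: 08:30-14:30, 15:00-18:00 (add 2h to convert from UTC-2).
Ugo in UTC: 08:30-11:30, 13:30-16:30 (subtract 1h to convert from UTC+1).
Hana in UTC: 11:00-16:30 (subtract 4h to convert from UTC+4).
Carol ∩ Ugo: 08:30-11:30, 13:30-14:30, 15:00-16:30.
Carol ∩ Ugo ∩ Hana: 11:00-11:30, 13:30-14:30, 15:00-16:30.

11:00-11:30, 13:30-14:30, 15:00-16:30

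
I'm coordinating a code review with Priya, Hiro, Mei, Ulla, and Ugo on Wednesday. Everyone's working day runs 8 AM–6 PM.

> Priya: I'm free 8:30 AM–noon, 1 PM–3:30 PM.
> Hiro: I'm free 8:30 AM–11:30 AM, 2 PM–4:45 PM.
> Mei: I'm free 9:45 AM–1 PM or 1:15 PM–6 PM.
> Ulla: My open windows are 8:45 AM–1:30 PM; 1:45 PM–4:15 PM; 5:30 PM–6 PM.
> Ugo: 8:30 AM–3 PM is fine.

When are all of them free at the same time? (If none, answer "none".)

Priya ∩ Hiro: 08:30-11:30, 14:00-15:30.
Priya ∩ Hiro ∩ Mei: 09:45-11:30, 14:00-15:30.
Priya ∩ Hiro ∩ Mei ∩ Ulla: 09:45-11:30, 14:00-15:30.
Priya ∩ Hiro ∩ Mei ∩ Ulla ∩ Ugo: 09:45-11:30, 14:00-15:00.
So the common availability across everyone is 09:45-11:30, 14:00-15:00.

09:45-11:30, 14:00-15:00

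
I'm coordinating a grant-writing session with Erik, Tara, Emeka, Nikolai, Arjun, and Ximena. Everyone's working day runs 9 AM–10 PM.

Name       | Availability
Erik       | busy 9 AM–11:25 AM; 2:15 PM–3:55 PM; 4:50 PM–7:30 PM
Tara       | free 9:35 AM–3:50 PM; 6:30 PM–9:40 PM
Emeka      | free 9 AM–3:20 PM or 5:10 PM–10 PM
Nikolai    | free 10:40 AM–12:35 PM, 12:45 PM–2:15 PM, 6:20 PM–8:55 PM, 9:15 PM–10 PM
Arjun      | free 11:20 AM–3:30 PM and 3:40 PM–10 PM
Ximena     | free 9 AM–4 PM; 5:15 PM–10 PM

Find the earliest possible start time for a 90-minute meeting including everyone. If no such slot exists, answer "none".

Erik free: 11:25-14:15, 15:55-16:50, 19:30-22:00 (invert busy blocks within the working day).
Tara free: 09:35-15:50, 18:30-21:40.
Emeka free: 09:00-15:20, 17:10-22:00.
Nikolai free: 10:40-12:35, 12:45-14:15, 18:20-20:55, 21:15-22:00.
Arjun free: 11:20-15:30, 15:40-22:00.
Ximena free: 09:00-16:00, 17:15-22:00.
Erik ∩ Tara: 11:25-14:15, 19:30-21:40.
Erik ∩ Tara ∩ Emeka: 11:25-14:15, 19:30-21:40.
Erik ∩ Tara ∩ Emeka ∩ Nikolai: 11:25-12:35, 12:45-14:15, 19:30-20:55, 21:15-21:40.
Erik ∩ Tara ∩ Emeka ∩ Nikolai ∩ Arjun: 11:25-12:35, 12:45-14:15, 19:30-20:55, 21:15-21:40.
Erik ∩ Tara ∩ Emeka ∩ Nikolai ∩ Arjun ∩ Ximena: 11:25-12:35, 12:45-14:15, 19:30-20:55, 21:15-21:40.
So the common availability across everyone is 11:25-12:35, 12:45-14:15, 19:30-20:55, 21:15-21:40.
The first common window of at least 90 minutes is 12:45-14:15, so the earliest start is 12:45.

12:45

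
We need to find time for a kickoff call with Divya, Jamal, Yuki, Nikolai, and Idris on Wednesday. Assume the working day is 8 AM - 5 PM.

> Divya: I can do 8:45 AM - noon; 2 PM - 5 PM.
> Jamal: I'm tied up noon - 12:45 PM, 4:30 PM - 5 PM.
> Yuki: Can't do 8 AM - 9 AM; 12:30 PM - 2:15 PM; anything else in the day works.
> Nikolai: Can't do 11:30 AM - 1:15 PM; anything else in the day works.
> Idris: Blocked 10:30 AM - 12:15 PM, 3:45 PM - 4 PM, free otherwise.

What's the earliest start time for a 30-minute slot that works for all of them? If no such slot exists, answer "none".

Divya free: 08:45-12:00, 14:00-17:00.
Jamal free: 08:00-12:00, 12:45-16:30 (invert busy blocks within the working day).
Yuki free: 09:00-12:30, 14:15-17:00 (invert busy blocks within the working day).
Nikolai free: 08:00-11:30, 13:15-17:00 (invert busy blocks within the working day).
Idris free: 08:00-10:30, 12:15-15:45, 16:00-17:00 (invert busy blocks within the working day).
Divya ∩ Jamal: 08:45-12:00, 14:00-16:30.
Divya ∩ Jamal ∩ Yuki: 09:00-12:00, 14:15-16:30.
Divya ∩ Jamal ∩ Yuki ∩ Nikolai: 09:00-11:30, 14:15-16:30.
Divya ∩ Jamal ∩ Yuki ∩ Nikolai ∩ Idris: 09:00-10:30, 14:15-15:45, 16:00-16:30.
So the common availability across everyone is 09:00-10:30, 14:15-15:45, 16:00-16:30.
The first common window of at least 30 minutes is 09:00-10:30, so the earliest start is 09:00.

09:00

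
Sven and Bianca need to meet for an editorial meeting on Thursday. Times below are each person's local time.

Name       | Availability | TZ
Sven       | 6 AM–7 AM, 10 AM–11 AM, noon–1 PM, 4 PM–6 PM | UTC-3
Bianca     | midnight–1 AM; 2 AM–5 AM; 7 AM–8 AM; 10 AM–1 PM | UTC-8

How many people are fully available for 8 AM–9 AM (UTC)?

Sven in UTC: 09:00-10:00, 13:00-14:00, 15:00-16:00, 19:00-21:00 (add 3h to convert from UTC-3).
Bianca in UTC: 08:00-09:00, 10:00-13:00, 15:00-16:00, 18:00-21:00 (add 8h to convert from UTC-8).
Bianca can make the full 08:00-09:00 slot — that's 1.

1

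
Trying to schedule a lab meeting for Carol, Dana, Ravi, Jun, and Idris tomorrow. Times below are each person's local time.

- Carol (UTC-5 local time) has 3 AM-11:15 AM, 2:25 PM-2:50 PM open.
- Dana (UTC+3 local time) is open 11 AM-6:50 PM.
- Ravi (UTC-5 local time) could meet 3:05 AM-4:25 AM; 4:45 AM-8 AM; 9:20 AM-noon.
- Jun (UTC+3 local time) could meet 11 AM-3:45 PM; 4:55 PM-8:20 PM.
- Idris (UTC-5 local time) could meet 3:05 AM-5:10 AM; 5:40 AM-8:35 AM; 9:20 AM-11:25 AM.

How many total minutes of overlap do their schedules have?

Carol in UTC: 08:00-16:15, 19:25-19:50 (add 5h to convert from UTC-5).
Dana in UTC: 08:00-15:50 (subtract 3h to convert from UTC+3).
Ravi in UTC: 08:05-09:25, 09:45-13:00, 14:20-17:00 (add 5h to convert from UTC-5).
Jun in UTC: 08:00-12:45, 13:55-17:20 (subtract 3h to convert from UTC+3).
Idris in UTC: 08:05-10:10, 10:40-13:35, 14:20-16:25 (add 5h to convert from UTC-5).
Carol ∩ Dana: 08:00-15:50.
Carol ∩ Dana ∩ Ravi: 08:05-09:25, 09:45-13:00, 14:20-15:50.
Carol ∩ Dana ∩ Ravi ∩ Jun: 08:05-09:25, 09:45-12:45, 14:20-15:50.
Carol ∩ Dana ∩ Ravi ∩ Jun ∩ Idris: 08:05-09:25, 09:45-10:10, 10:40-12:45, 14:20-15:50.
Summing the common windows: 80 + 25 + 125 + 90 = 320 minutes.

320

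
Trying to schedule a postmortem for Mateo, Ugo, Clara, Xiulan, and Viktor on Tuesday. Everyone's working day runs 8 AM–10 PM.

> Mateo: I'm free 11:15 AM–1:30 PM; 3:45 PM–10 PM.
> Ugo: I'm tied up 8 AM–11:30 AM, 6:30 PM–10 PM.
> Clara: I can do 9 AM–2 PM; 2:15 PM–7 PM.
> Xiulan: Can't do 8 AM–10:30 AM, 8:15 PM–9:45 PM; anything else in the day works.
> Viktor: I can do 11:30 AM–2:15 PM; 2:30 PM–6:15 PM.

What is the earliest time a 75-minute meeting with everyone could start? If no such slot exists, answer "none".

11:30

Mateo free: 11:15-13:30, 15:45-22:00.
Ugo free: 11:30-18:30 (invert busy blocks within the working day).
Clara free: 09:00-14:00, 14:15-19:00.
Xiulan free: 10:30-20:15, 21:45-22:00 (invert busy blocks within the working day).
Viktor free: 11:30-14:15, 14:30-18:15.
Mateo ∩ Ugo: 11:30-13:30, 15:45-18:30.
Mateo ∩ Ugo ∩ Clara: 11:30-13:30, 15:45-18:30.
Mateo ∩ Ugo ∩ Clara ∩ Xiulan: 11:30-13:30, 15:45-18:30.
Mateo ∩ Ugo ∩ Clara ∩ Xiulan ∩ Viktor: 11:30-13:30, 15:45-18:15.
The first common window of at least 75 minutes is 11:30-13:30, so the earliest start is 11:30.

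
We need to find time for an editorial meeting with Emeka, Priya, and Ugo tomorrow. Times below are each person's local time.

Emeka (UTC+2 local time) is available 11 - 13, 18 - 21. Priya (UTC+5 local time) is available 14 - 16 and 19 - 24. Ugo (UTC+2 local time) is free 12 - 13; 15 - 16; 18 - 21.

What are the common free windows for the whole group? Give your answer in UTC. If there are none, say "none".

Emeka in UTC: 09:00-11:00, 16:00-19:00 (subtract 2h to convert from UTC+2).
Priya in UTC: 09:00-11:00, 14:00-19:00 (subtract 5h to convert from UTC+5).
Ugo in UTC: 10:00-11:00, 13:00-14:00, 16:00-19:00 (subtract 2h to convert from UTC+2).
Emeka ∩ Priya: 09:00-11:00, 16:00-19:00.
Emeka ∩ Priya ∩ Ugo: 10:00-11:00, 16:00-19:00.

10:00-11:00, 16:00-19:00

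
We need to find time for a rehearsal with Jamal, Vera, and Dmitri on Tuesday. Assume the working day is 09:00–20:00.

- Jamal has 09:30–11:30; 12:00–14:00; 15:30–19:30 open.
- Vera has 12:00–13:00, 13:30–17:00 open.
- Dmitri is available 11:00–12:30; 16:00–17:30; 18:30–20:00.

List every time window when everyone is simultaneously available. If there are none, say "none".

Jamal ∩ Vera: 12:00-13:00, 13:30-14:00, 15:30-17:00.
Jamal ∩ Vera ∩ Dmitri: 12:00-12:30, 16:00-17:00.

12:00-12:30, 16:00-17:00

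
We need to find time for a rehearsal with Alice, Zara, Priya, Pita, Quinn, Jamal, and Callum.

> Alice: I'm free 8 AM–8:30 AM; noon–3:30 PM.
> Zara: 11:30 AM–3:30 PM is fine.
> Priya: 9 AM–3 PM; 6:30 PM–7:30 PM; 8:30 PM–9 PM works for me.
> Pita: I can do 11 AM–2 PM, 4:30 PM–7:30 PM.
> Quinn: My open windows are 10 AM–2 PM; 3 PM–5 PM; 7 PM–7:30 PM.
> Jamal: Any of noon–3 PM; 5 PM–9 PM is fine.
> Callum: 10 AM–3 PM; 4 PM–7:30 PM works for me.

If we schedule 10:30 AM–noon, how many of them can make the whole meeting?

Priya, Quinn, and Callum can make the full 10:30-12:00 slot — that's 3.

3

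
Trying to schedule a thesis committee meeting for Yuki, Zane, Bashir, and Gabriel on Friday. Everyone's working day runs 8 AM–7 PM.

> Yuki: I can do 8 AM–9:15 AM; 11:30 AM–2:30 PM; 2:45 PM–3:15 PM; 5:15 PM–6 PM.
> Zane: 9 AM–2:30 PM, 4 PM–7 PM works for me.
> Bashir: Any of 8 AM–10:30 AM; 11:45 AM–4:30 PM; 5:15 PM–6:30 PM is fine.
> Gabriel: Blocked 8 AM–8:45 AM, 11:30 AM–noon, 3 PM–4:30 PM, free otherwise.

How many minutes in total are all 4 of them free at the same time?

210

Yuki free: 08:00-09:15, 11:30-14:30, 14:45-15:15, 17:15-18:00.
Zane free: 09:00-14:30, 16:00-19:00.
Bashir free: 08:00-10:30, 11:45-16:30, 17:15-18:30.
Gabriel free: 08:45-11:30, 12:00-15:00, 16:30-19:00 (invert busy blocks within the working day).
Yuki ∩ Zane: 09:00-09:15, 11:30-14:30, 17:15-18:00.
Yuki ∩ Zane ∩ Bashir: 09:00-09:15, 11:45-14:30, 17:15-18:00.
Yuki ∩ Zane ∩ Bashir ∩ Gabriel: 09:00-09:15, 12:00-14:30, 17:15-18:00.
Summing the common windows: 15 + 150 + 45 = 210 minutes.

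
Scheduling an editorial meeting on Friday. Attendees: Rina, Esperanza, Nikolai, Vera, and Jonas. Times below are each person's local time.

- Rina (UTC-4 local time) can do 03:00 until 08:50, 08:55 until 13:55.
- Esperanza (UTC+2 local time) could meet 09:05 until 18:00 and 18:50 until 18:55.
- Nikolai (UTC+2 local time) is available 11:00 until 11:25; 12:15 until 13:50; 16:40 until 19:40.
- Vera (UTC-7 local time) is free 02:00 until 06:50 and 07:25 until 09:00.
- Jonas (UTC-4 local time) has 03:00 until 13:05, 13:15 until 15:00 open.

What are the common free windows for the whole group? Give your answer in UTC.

Rina in UTC: 07:00-12:50, 12:55-17:55 (add 4h to convert from UTC-4).
Esperanza in UTC: 07:05-16:00, 16:50-16:55 (subtract 2h to convert from UTC+2).
Nikolai in UTC: 09:00-09:25, 10:15-11:50, 14:40-17:40 (subtract 2h to convert from UTC+2).
Vera in UTC: 09:00-13:50, 14:25-16:00 (add 7h to convert from UTC-7).
Jonas in UTC: 07:00-17:05, 17:15-19:00 (add 4h to convert from UTC-4).
Rina ∩ Esperanza: 07:05-12:50, 12:55-16:00, 16:50-16:55.
Rina ∩ Esperanza ∩ Nikolai: 09:00-09:25, 10:15-11:50, 14:40-16:00, 16:50-16:55.
Rina ∩ Esperanza ∩ Nikolai ∩ Vera: 09:00-09:25, 10:15-11:50, 14:40-16:00.
Rina ∩ Esperanza ∩ Nikolai ∩ Vera ∩ Jonas: 09:00-09:25, 10:15-11:50, 14:40-16:00.
Those are the intersection windows.

09:00-09:25, 10:15-11:50, 14:40-16:00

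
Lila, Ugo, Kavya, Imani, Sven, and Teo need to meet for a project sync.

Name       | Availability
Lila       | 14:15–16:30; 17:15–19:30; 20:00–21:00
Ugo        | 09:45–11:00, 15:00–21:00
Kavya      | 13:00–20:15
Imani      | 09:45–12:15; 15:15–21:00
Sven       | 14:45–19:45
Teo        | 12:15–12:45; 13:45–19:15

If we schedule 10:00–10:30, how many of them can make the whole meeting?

Ugo and Imani can make the full 10:00-10:30 slot — that's 2.

2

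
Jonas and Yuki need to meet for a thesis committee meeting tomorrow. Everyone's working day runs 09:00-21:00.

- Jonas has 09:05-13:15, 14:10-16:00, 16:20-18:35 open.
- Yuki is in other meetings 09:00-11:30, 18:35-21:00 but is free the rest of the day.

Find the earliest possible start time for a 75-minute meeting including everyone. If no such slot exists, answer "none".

11:30

Jonas free: 09:05-13:15, 14:10-16:00, 16:20-18:35.
Yuki free: 11:30-18:35 (invert busy blocks within the working day).
Jonas ∩ Yuki: 11:30-13:15, 14:10-16:00, 16:20-18:35.
So the common availability across everyone is 11:30-13:15, 14:10-16:00, 16:20-18:35.
The first common window of at least 75 minutes is 11:30-13:15, so the earliest start is 11:30.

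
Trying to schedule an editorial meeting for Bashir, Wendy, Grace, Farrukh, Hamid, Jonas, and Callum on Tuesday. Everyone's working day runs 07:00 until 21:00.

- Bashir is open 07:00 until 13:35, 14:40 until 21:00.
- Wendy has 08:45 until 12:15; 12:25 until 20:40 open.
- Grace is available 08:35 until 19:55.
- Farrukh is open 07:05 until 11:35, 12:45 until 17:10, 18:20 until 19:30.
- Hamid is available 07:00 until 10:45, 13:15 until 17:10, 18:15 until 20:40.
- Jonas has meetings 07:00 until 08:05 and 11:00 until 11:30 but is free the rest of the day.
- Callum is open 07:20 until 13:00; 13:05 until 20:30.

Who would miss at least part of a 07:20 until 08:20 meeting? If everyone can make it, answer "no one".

Bashir free: 07:00-13:35, 14:40-21:00.
Wendy free: 08:45-12:15, 12:25-20:40.
Grace free: 08:35-19:55.
Farrukh free: 07:05-11:35, 12:45-17:10, 18:20-19:30.
Hamid free: 07:00-10:45, 13:15-17:10, 18:15-20:40.
Jonas free: 08:05-11:00, 11:30-21:00 (invert busy blocks within the working day).
Callum free: 07:20-13:00, 13:05-20:30.
Bashir: free for 07:20-08:20. Wendy: not fully free for 07:20-08:20. Grace: not fully free for 07:20-08:20. Farrukh: free for 07:20-08:20. Hamid: free for 07:20-08:20. Jonas: not fully free for 07:20-08:20. Callum: free for 07:20-08:20.

Grace, Jonas, Wendy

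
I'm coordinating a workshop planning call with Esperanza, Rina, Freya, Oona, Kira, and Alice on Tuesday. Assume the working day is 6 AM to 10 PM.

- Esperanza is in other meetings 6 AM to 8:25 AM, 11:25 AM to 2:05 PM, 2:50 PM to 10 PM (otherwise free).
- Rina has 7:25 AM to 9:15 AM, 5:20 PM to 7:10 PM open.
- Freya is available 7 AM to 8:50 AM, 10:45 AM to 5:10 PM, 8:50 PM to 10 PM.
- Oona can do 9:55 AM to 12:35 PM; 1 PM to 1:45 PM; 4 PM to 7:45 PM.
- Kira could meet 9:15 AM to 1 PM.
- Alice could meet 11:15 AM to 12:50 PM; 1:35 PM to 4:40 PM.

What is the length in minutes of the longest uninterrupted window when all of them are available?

Esperanza free: 08:25-11:25, 14:05-14:50 (invert busy blocks within the working day).
Rina free: 07:25-09:15, 17:20-19:10.
Freya free: 07:00-08:50, 10:45-17:10, 20:50-22:00.
Oona free: 09:55-12:35, 13:00-13:45, 16:00-19:45.
Kira free: 09:15-13:00.
Alice free: 11:15-12:50, 13:35-16:40.
Esperanza ∩ Rina: 08:25-09:15.
Esperanza ∩ Rina ∩ Freya: 08:25-08:50.
Esperanza ∩ Rina ∩ Freya ∩ Oona: ∅.
Esperanza ∩ Rina ∩ Freya ∩ Oona ∩ Kira: ∅.
Esperanza ∩ Rina ∩ Freya ∩ Oona ∩ Kira ∩ Alice: ∅.
There is no time when everyone is free.
No common window exists, so the longest block is 0 minutes.

0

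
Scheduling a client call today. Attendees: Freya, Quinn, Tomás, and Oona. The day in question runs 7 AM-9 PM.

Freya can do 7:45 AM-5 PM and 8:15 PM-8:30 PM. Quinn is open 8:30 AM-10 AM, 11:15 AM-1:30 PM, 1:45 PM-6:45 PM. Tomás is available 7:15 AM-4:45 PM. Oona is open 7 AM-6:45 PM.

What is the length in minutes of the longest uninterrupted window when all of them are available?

Freya ∩ Quinn: 08:30-10:00, 11:15-13:30, 13:45-17:00.
Freya ∩ Quinn ∩ Tomás: 08:30-10:00, 11:15-13:30, 13:45-16:45.
Freya ∩ Quinn ∩ Tomás ∩ Oona: 08:30-10:00, 11:15-13:30, 13:45-16:45.
The longest is 13:45-16:45 at 180 minutes.

180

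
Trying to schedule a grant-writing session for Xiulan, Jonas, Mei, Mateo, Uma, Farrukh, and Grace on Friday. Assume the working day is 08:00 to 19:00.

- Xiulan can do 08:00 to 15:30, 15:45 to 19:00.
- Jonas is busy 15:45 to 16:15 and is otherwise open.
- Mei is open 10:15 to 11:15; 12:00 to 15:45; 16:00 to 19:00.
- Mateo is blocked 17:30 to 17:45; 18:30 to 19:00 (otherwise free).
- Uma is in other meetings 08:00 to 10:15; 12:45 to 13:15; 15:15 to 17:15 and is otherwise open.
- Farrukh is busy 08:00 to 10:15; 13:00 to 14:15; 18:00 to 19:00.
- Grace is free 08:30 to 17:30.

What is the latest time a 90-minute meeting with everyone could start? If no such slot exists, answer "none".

none

Xiulan free: 08:00-15:30, 15:45-19:00.
Jonas free: 08:00-15:45, 16:15-19:00 (invert busy blocks within the working day).
Mei free: 10:15-11:15, 12:00-15:45, 16:00-19:00.
Mateo free: 08:00-17:30, 17:45-18:30 (invert busy blocks within the working day).
Uma free: 10:15-12:45, 13:15-15:15, 17:15-19:00 (invert busy blocks within the working day).
Farrukh free: 10:15-13:00, 14:15-18:00 (invert busy blocks within the working day).
Grace free: 08:30-17:30.
Xiulan ∩ Jonas: 08:00-15:30, 16:15-19:00.
Xiulan ∩ Jonas ∩ Mei: 10:15-11:15, 12:00-15:30, 16:15-19:00.
Xiulan ∩ Jonas ∩ Mei ∩ Mateo: 10:15-11:15, 12:00-15:30, 16:15-17:30, 17:45-18:30.
Xiulan ∩ Jonas ∩ Mei ∩ Mateo ∩ Uma: 10:15-11:15, 12:00-12:45, 13:15-15:15, 17:15-17:30, 17:45-18:30.
Xiulan ∩ Jonas ∩ Mei ∩ Mateo ∩ Uma ∩ Farrukh: 10:15-11:15, 12:00-12:45, 14:15-15:15, 17:15-17:30, 17:45-18:00.
Xiulan ∩ Jonas ∩ Mei ∩ Mateo ∩ Uma ∩ Farrukh ∩ Grace: 10:15-11:15, 12:00-12:45, 14:15-15:15, 17:15-17:30.
So the common availability across everyone is 10:15-11:15, 12:00-12:45, 14:15-15:15, 17:15-17:30.
No common window is at least 90 minutes long.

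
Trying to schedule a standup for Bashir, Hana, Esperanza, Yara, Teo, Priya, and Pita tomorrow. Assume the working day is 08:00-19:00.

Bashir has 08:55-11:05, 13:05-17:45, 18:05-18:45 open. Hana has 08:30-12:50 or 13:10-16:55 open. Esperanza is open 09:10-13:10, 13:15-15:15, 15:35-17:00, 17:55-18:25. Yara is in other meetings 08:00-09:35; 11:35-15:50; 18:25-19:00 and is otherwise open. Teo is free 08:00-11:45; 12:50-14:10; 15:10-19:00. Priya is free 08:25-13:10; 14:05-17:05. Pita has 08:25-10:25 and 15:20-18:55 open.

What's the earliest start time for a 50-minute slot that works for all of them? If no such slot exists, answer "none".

09:35

Bashir free: 08:55-11:05, 13:05-17:45, 18:05-18:45.
Hana free: 08:30-12:50, 13:10-16:55.
Esperanza free: 09:10-13:10, 13:15-15:15, 15:35-17:00, 17:55-18:25.
Yara free: 09:35-11:35, 15:50-18:25 (invert busy blocks within the working day).
Teo free: 08:00-11:45, 12:50-14:10, 15:10-19:00.
Priya free: 08:25-13:10, 14:05-17:05.
Pita free: 08:25-10:25, 15:20-18:55.
Bashir ∩ Hana: 08:55-11:05, 13:10-16:55.
Bashir ∩ Hana ∩ Esperanza: 09:10-11:05, 13:15-15:15, 15:35-16:55.
Bashir ∩ Hana ∩ Esperanza ∩ Yara: 09:35-11:05, 15:50-16:55.
Bashir ∩ Hana ∩ Esperanza ∩ Yara ∩ Teo: 09:35-11:05, 15:50-16:55.
Bashir ∩ Hana ∩ Esperanza ∩ Yara ∩ Teo ∩ Priya: 09:35-11:05, 15:50-16:55.
Bashir ∩ Hana ∩ Esperanza ∩ Yara ∩ Teo ∩ Priya ∩ Pita: 09:35-10:25, 15:50-16:55.
The first common window of at least 50 minutes is 09:35-10:25, so the earliest start is 09:35.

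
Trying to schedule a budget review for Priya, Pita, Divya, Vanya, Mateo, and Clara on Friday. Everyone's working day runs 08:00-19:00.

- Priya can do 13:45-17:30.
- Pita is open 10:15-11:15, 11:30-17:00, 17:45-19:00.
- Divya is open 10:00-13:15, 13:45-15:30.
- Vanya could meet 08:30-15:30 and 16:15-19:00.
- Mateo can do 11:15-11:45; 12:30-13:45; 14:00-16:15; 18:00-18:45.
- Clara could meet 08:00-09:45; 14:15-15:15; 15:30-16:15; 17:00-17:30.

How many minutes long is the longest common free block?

60

Priya ∩ Pita: 13:45-17:00.
Priya ∩ Pita ∩ Divya: 13:45-15:30.
Priya ∩ Pita ∩ Divya ∩ Vanya: 13:45-15:30.
Priya ∩ Pita ∩ Divya ∩ Vanya ∩ Mateo: 14:00-15:30.
Priya ∩ Pita ∩ Divya ∩ Vanya ∩ Mateo ∩ Clara: 14:15-15:15.
The longest is 14:15-15:15 at 60 minutes.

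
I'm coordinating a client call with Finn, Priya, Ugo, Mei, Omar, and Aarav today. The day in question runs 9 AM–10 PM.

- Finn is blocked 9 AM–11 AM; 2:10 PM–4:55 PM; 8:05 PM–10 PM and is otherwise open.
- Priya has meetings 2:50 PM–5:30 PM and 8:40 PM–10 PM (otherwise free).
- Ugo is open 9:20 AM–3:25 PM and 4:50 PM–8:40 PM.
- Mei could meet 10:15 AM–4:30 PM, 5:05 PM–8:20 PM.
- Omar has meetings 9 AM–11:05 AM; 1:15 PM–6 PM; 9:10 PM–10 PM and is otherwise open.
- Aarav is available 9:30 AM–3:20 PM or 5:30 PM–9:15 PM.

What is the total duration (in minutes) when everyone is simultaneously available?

Finn free: 11:00-14:10, 16:55-20:05 (invert busy blocks within the working day).
Priya free: 09:00-14:50, 17:30-20:40 (invert busy blocks within the working day).
Ugo free: 09:20-15:25, 16:50-20:40.
Mei free: 10:15-16:30, 17:05-20:20.
Omar free: 11:05-13:15, 18:00-21:10 (invert busy blocks within the working day).
Aarav free: 09:30-15:20, 17:30-21:15.
Finn ∩ Priya: 11:00-14:10, 17:30-20:05.
Finn ∩ Priya ∩ Ugo: 11:00-14:10, 17:30-20:05.
Finn ∩ Priya ∩ Ugo ∩ Mei: 11:00-14:10, 17:30-20:05.
Finn ∩ Priya ∩ Ugo ∩ Mei ∩ Omar: 11:05-13:15, 18:00-20:05.
Finn ∩ Priya ∩ Ugo ∩ Mei ∩ Omar ∩ Aarav: 11:05-13:15, 18:00-20:05.
So the common availability across everyone is 11:05-13:15, 18:00-20:05.
Summing the common windows: 130 + 125 = 255 minutes.

255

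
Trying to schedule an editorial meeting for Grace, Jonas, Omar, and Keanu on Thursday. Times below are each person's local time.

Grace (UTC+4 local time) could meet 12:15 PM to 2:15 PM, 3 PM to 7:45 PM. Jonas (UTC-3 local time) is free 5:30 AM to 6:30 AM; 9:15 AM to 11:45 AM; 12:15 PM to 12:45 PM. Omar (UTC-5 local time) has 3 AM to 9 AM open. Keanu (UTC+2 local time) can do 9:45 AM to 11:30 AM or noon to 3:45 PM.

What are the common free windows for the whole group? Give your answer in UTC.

Grace in UTC: 08:15-10:15, 11:00-15:45 (subtract 4h to convert from UTC+4).
Jonas in UTC: 08:30-09:30, 12:15-14:45, 15:15-15:45 (add 3h to convert from UTC-3).
Omar in UTC: 08:00-14:00 (add 5h to convert from UTC-5).
Keanu in UTC: 07:45-09:30, 10:00-13:45 (subtract 2h to convert from UTC+2).
Grace ∩ Jonas: 08:30-09:30, 12:15-14:45, 15:15-15:45.
Grace ∩ Jonas ∩ Omar: 08:30-09:30, 12:15-14:00.
Grace ∩ Jonas ∩ Omar ∩ Keanu: 08:30-09:30, 12:15-13:45.
Those are the intersection windows.

08:30-09:30, 12:15-13:45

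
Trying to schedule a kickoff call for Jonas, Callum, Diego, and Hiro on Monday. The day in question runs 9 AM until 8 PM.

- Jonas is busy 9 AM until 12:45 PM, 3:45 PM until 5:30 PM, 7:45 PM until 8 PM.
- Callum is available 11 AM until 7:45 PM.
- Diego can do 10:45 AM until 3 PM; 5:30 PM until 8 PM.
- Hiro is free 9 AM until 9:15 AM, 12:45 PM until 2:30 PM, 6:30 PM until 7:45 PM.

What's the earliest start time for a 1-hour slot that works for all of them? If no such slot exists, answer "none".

12:45

Jonas free: 12:45-15:45, 17:30-19:45 (invert busy blocks within the working day).
Callum free: 11:00-19:45.
Diego free: 10:45-15:00, 17:30-20:00.
Hiro free: 09:00-09:15, 12:45-14:30, 18:30-19:45.
Jonas ∩ Callum: 12:45-15:45, 17:30-19:45.
Jonas ∩ Callum ∩ Diego: 12:45-15:00, 17:30-19:45.
Jonas ∩ Callum ∩ Diego ∩ Hiro: 12:45-14:30, 18:30-19:45.
The first common window of at least 60 minutes is 12:45-14:30, so the earliest start is 12:45.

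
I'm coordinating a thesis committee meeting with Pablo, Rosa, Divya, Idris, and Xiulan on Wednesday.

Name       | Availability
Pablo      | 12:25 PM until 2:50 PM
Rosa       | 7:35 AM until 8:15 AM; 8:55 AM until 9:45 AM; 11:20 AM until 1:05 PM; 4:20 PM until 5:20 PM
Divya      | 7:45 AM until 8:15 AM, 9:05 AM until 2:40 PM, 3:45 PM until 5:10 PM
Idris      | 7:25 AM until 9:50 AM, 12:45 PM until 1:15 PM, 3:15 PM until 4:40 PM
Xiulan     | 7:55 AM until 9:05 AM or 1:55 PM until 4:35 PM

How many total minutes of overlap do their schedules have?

0

Pablo ∩ Rosa: 12:25-13:05.
Pablo ∩ Rosa ∩ Divya: 12:25-13:05.
Pablo ∩ Rosa ∩ Divya ∩ Idris: 12:45-13:05.
Pablo ∩ Rosa ∩ Divya ∩ Idris ∩ Xiulan: ∅.
There is no time when everyone is free.
There is no common window, so the total is 0 minutes.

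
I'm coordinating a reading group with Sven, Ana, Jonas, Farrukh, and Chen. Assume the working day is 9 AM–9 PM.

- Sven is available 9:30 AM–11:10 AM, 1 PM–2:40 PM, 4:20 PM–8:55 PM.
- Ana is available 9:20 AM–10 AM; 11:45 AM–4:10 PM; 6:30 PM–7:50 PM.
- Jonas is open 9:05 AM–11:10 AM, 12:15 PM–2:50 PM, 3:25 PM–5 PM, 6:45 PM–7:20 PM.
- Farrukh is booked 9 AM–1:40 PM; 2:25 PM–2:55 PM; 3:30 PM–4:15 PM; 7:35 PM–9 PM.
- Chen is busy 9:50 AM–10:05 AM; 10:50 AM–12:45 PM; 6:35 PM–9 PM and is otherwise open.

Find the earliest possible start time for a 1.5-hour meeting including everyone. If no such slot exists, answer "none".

Sven free: 09:30-11:10, 13:00-14:40, 16:20-20:55.
Ana free: 09:20-10:00, 11:45-16:10, 18:30-19:50.
Jonas free: 09:05-11:10, 12:15-14:50, 15:25-17:00, 18:45-19:20.
Farrukh free: 13:40-14:25, 14:55-15:30, 16:15-19:35 (invert busy blocks within the working day).
Chen free: 09:00-09:50, 10:05-10:50, 12:45-18:35 (invert busy blocks within the working day).
Sven ∩ Ana: 09:30-10:00, 13:00-14:40, 18:30-19:50.
Sven ∩ Ana ∩ Jonas: 09:30-10:00, 13:00-14:40, 18:45-19:20.
Sven ∩ Ana ∩ Jonas ∩ Farrukh: 13:40-14:25, 18:45-19:20.
Sven ∩ Ana ∩ Jonas ∩ Farrukh ∩ Chen: 13:40-14:25.
No common window is at least 90 minutes long.

none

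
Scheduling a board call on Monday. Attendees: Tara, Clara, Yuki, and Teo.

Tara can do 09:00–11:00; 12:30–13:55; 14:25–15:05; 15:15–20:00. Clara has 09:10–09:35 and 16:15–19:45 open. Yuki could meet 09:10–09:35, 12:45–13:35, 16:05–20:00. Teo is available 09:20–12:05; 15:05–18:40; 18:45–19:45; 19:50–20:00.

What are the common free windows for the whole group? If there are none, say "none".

09:20-09:35, 16:15-18:40, 18:45-19:45

Tara ∩ Clara: 09:10-09:35, 16:15-19:45.
Tara ∩ Clara ∩ Yuki: 09:10-09:35, 16:15-19:45.
Tara ∩ Clara ∩ Yuki ∩ Teo: 09:20-09:35, 16:15-18:40, 18:45-19:45.
So the common availability across everyone is 09:20-09:35, 16:15-18:40, 18:45-19:45.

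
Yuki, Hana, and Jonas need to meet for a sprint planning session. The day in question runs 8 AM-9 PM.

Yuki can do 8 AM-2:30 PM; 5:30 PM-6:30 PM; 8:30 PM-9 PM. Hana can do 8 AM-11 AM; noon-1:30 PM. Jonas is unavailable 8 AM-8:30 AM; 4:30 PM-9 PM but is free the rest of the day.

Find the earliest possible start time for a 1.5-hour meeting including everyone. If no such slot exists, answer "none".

Yuki free: 08:00-14:30, 17:30-18:30, 20:30-21:00.
Hana free: 08:00-11:00, 12:00-13:30.
Jonas free: 08:30-16:30 (invert busy blocks within the working day).
Yuki ∩ Hana: 08:00-11:00, 12:00-13:30.
Yuki ∩ Hana ∩ Jonas: 08:30-11:00, 12:00-13:30.
So the common availability across everyone is 08:30-11:00, 12:00-13:30.
The first common window of at least 90 minutes is 08:30-11:00, so the earliest start is 08:30.

08:30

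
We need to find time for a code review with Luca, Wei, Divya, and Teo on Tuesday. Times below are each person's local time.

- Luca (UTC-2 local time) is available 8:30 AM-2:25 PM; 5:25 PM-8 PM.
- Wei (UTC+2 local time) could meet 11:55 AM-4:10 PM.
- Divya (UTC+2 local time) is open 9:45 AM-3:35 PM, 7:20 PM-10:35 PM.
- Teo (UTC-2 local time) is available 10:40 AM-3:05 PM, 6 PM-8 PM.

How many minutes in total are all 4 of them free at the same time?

55

Luca in UTC: 10:30-16:25, 19:25-22:00 (add 2h to convert from UTC-2).
Wei in UTC: 09:55-14:10 (subtract 2h to convert from UTC+2).
Divya in UTC: 07:45-13:35, 17:20-20:35 (subtract 2h to convert from UTC+2).
Teo in UTC: 12:40-17:05, 20:00-22:00 (add 2h to convert from UTC-2).
Luca ∩ Wei: 10:30-14:10.
Luca ∩ Wei ∩ Divya: 10:30-13:35.
Luca ∩ Wei ∩ Divya ∩ Teo: 12:40-13:35.
That's a single block of 55 minutes.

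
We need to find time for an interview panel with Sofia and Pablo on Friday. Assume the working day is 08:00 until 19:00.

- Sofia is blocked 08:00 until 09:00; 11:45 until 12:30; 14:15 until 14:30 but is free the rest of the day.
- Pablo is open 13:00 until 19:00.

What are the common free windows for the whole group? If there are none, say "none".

Sofia free: 09:00-11:45, 12:30-14:15, 14:30-19:00 (invert busy blocks within the working day).
Pablo free: 13:00-19:00.
Sofia ∩ Pablo: 13:00-14:15, 14:30-19:00.

13:00-14:15, 14:30-19:00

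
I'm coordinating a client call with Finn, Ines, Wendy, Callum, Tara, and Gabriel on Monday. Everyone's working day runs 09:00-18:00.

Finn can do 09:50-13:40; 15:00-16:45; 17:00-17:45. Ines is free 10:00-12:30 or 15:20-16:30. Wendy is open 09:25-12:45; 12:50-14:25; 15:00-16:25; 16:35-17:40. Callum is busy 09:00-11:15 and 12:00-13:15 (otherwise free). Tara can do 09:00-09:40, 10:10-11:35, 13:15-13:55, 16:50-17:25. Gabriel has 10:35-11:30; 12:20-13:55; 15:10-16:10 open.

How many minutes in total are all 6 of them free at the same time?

15

Finn free: 09:50-13:40, 15:00-16:45, 17:00-17:45.
Ines free: 10:00-12:30, 15:20-16:30.
Wendy free: 09:25-12:45, 12:50-14:25, 15:00-16:25, 16:35-17:40.
Callum free: 11:15-12:00, 13:15-18:00 (invert busy blocks within the working day).
Tara free: 09:00-09:40, 10:10-11:35, 13:15-13:55, 16:50-17:25.
Gabriel free: 10:35-11:30, 12:20-13:55, 15:10-16:10.
Finn ∩ Ines: 10:00-12:30, 15:20-16:30.
Finn ∩ Ines ∩ Wendy: 10:00-12:30, 15:20-16:25.
Finn ∩ Ines ∩ Wendy ∩ Callum: 11:15-12:00, 15:20-16:25.
Finn ∩ Ines ∩ Wendy ∩ Callum ∩ Tara: 11:15-11:35.
Finn ∩ Ines ∩ Wendy ∩ Callum ∩ Tara ∩ Gabriel: 11:15-11:30.
That's a single block of 15 minutes.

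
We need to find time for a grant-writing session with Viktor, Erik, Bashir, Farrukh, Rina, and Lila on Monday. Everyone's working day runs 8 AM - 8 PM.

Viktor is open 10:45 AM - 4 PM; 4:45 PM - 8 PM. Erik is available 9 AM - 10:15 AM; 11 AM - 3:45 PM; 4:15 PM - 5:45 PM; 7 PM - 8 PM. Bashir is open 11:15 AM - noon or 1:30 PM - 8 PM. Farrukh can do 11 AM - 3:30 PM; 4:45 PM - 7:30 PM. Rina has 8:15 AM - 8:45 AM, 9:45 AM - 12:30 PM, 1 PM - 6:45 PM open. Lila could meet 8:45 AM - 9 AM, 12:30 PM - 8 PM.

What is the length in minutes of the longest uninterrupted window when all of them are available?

Viktor ∩ Erik: 11:00-15:45, 16:45-17:45, 19:00-20:00.
Viktor ∩ Erik ∩ Bashir: 11:15-12:00, 13:30-15:45, 16:45-17:45, 19:00-20:00.
Viktor ∩ Erik ∩ Bashir ∩ Farrukh: 11:15-12:00, 13:30-15:30, 16:45-17:45, 19:00-19:30.
Viktor ∩ Erik ∩ Bashir ∩ Farrukh ∩ Rina: 11:15-12:00, 13:30-15:30, 16:45-17:45.
Viktor ∩ Erik ∩ Bashir ∩ Farrukh ∩ Rina ∩ Lila: 13:30-15:30, 16:45-17:45.
So the common availability across everyone is 13:30-15:30, 16:45-17:45.
The longest is 13:30-15:30 at 120 minutes.

120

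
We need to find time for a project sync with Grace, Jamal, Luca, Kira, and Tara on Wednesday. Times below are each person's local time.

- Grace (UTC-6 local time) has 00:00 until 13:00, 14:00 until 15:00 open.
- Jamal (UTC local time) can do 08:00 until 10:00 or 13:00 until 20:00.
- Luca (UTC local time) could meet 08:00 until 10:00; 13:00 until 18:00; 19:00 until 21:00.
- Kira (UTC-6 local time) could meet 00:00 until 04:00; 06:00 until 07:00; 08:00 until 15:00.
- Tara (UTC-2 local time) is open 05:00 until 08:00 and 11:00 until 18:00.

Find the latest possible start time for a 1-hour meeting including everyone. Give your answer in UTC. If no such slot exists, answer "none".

Grace in UTC: 06:00-19:00, 20:00-21:00 (add 6h to convert from UTC-6).
Jamal in UTC: 08:00-10:00, 13:00-20:00.
Luca in UTC: 08:00-10:00, 13:00-18:00, 19:00-21:00.
Kira in UTC: 06:00-10:00, 12:00-13:00, 14:00-21:00 (add 6h to convert from UTC-6).
Tara in UTC: 07:00-10:00, 13:00-20:00 (add 2h to convert from UTC-2).
Grace ∩ Jamal: 08:00-10:00, 13:00-19:00.
Grace ∩ Jamal ∩ Luca: 08:00-10:00, 13:00-18:00.
Grace ∩ Jamal ∩ Luca ∩ Kira: 08:00-10:00, 14:00-18:00.
Grace ∩ Jamal ∩ Luca ∩ Kira ∩ Tara: 08:00-10:00, 14:00-18:00.
The last common window of at least 60 minutes is 14:00-18:00; a 60-minute meeting can start as late as 17:00 and still end by 18:00.

17:00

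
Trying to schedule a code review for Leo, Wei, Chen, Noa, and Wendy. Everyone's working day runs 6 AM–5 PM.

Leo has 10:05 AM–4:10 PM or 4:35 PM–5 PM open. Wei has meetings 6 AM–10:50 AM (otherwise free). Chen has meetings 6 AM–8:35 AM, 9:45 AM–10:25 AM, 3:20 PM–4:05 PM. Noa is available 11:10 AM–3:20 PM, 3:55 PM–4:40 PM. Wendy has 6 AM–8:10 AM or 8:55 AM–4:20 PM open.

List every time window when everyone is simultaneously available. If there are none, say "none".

11:10-15:20, 16:05-16:10

Leo free: 10:05-16:10, 16:35-17:00.
Wei free: 10:50-17:00 (invert busy blocks within the working day).
Chen free: 08:35-09:45, 10:25-15:20, 16:05-17:00 (invert busy blocks within the working day).
Noa free: 11:10-15:20, 15:55-16:40.
Wendy free: 06:00-08:10, 08:55-16:20.
Leo ∩ Wei: 10:50-16:10, 16:35-17:00.
Leo ∩ Wei ∩ Chen: 10:50-15:20, 16:05-16:10, 16:35-17:00.
Leo ∩ Wei ∩ Chen ∩ Noa: 11:10-15:20, 16:05-16:10, 16:35-16:40.
Leo ∩ Wei ∩ Chen ∩ Noa ∩ Wendy: 11:10-15:20, 16:05-16:10.
Those are the intersection windows.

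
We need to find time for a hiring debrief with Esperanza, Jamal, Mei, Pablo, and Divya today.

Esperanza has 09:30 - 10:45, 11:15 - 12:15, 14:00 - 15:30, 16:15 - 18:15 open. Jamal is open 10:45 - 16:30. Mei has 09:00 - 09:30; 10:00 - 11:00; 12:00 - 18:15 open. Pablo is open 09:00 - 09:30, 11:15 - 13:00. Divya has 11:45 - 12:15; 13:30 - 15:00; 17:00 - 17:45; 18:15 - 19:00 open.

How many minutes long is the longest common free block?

15

Esperanza ∩ Jamal: 11:15-12:15, 14:00-15:30, 16:15-16:30.
Esperanza ∩ Jamal ∩ Mei: 12:00-12:15, 14:00-15:30, 16:15-16:30.
Esperanza ∩ Jamal ∩ Mei ∩ Pablo: 12:00-12:15.
Esperanza ∩ Jamal ∩ Mei ∩ Pablo ∩ Divya: 12:00-12:15.
So the common availability across everyone is 12:00-12:15.
The longest is 12:00-12:15 at 15 minutes.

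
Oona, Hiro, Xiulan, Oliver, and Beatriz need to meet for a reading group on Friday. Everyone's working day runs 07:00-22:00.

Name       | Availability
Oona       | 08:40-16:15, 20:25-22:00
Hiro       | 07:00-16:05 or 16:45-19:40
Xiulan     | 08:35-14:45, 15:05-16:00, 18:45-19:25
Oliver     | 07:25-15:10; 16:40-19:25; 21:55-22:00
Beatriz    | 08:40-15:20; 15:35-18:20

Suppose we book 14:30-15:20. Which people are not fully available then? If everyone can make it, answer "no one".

Oona: free for 14:30-15:20. Hiro: free for 14:30-15:20. Xiulan: not fully free for 14:30-15:20. Oliver: not fully free for 14:30-15:20. Beatriz: free for 14:30-15:20.

Oliver, Xiulan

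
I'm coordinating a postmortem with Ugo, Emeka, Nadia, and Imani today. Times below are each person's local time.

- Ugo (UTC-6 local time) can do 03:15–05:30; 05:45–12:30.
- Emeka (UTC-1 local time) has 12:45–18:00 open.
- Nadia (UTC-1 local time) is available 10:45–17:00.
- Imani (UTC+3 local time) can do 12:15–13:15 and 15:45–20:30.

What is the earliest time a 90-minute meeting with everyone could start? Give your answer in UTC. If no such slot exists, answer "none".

13:45

Ugo in UTC: 09:15-11:30, 11:45-18:30 (add 6h to convert from UTC-6).
Emeka in UTC: 13:45-19:00 (add 1h to convert from UTC-1).
Nadia in UTC: 11:45-18:00 (add 1h to convert from UTC-1).
Imani in UTC: 09:15-10:15, 12:45-17:30 (subtract 3h to convert from UTC+3).
Ugo ∩ Emeka: 13:45-18:30.
Ugo ∩ Emeka ∩ Nadia: 13:45-18:00.
Ugo ∩ Emeka ∩ Nadia ∩ Imani: 13:45-17:30.
The first common window of at least 90 minutes is 13:45-17:30, so the earliest start is 13:45.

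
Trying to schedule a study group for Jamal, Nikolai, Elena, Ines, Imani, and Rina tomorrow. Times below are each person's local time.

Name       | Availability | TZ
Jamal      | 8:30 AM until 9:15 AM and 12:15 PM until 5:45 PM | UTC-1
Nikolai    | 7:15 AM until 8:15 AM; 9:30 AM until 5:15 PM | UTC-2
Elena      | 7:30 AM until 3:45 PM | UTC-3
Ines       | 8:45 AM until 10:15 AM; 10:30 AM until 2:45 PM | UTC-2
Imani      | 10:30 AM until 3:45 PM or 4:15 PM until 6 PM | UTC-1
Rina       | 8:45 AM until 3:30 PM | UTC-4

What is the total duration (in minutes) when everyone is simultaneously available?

210

Jamal in UTC: 09:30-10:15, 13:15-18:45 (add 1h to convert from UTC-1).
Nikolai in UTC: 09:15-10:15, 11:30-19:15 (add 2h to convert from UTC-2).
Elena in UTC: 10:30-18:45 (add 3h to convert from UTC-3).
Ines in UTC: 10:45-12:15, 12:30-16:45 (add 2h to convert from UTC-2).
Imani in UTC: 11:30-16:45, 17:15-19:00 (add 1h to convert from UTC-1).
Rina in UTC: 12:45-19:30 (add 4h to convert from UTC-4).
Jamal ∩ Nikolai: 09:30-10:15, 13:15-18:45.
Jamal ∩ Nikolai ∩ Elena: 13:15-18:45.
Jamal ∩ Nikolai ∩ Elena ∩ Ines: 13:15-16:45.
Jamal ∩ Nikolai ∩ Elena ∩ Ines ∩ Imani: 13:15-16:45.
Jamal ∩ Nikolai ∩ Elena ∩ Ines ∩ Imani ∩ Rina: 13:15-16:45.
That's a single block of 210 minutes.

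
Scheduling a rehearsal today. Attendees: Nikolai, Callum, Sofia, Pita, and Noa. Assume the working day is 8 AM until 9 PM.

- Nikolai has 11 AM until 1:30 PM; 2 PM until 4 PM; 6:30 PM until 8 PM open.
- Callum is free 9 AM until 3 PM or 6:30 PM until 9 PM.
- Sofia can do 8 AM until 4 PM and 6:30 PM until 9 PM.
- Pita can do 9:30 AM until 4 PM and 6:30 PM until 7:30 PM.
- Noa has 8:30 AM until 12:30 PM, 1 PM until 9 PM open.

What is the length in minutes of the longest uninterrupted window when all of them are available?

90

Nikolai ∩ Callum: 11:00-13:30, 14:00-15:00, 18:30-20:00.
Nikolai ∩ Callum ∩ Sofia: 11:00-13:30, 14:00-15:00, 18:30-20:00.
Nikolai ∩ Callum ∩ Sofia ∩ Pita: 11:00-13:30, 14:00-15:00, 18:30-19:30.
Nikolai ∩ Callum ∩ Sofia ∩ Pita ∩ Noa: 11:00-12:30, 13:00-13:30, 14:00-15:00, 18:30-19:30.
So the common availability across everyone is 11:00-12:30, 13:00-13:30, 14:00-15:00, 18:30-19:30.
The longest is 11:00-12:30 at 90 minutes.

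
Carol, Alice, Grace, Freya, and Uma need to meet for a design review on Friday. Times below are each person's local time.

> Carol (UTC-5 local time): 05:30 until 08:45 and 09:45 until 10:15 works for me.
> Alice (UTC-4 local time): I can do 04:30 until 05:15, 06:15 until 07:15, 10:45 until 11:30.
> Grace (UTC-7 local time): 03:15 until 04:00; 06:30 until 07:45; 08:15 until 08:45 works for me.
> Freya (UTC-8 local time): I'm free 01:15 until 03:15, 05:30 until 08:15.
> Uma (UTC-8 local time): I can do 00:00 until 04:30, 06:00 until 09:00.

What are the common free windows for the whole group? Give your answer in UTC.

10:30-11:00

Carol in UTC: 10:30-13:45, 14:45-15:15 (add 5h to convert from UTC-5).
Alice in UTC: 08:30-09:15, 10:15-11:15, 14:45-15:30 (add 4h to convert from UTC-4).
Grace in UTC: 10:15-11:00, 13:30-14:45, 15:15-15:45 (add 7h to convert from UTC-7).
Freya in UTC: 09:15-11:15, 13:30-16:15 (add 8h to convert from UTC-8).
Uma in UTC: 08:00-12:30, 14:00-17:00 (add 8h to convert from UTC-8).
Carol ∩ Alice: 10:30-11:15, 14:45-15:15.
Carol ∩ Alice ∩ Grace: 10:30-11:00.
Carol ∩ Alice ∩ Grace ∩ Freya: 10:30-11:00.
Carol ∩ Alice ∩ Grace ∩ Freya ∩ Uma: 10:30-11:00.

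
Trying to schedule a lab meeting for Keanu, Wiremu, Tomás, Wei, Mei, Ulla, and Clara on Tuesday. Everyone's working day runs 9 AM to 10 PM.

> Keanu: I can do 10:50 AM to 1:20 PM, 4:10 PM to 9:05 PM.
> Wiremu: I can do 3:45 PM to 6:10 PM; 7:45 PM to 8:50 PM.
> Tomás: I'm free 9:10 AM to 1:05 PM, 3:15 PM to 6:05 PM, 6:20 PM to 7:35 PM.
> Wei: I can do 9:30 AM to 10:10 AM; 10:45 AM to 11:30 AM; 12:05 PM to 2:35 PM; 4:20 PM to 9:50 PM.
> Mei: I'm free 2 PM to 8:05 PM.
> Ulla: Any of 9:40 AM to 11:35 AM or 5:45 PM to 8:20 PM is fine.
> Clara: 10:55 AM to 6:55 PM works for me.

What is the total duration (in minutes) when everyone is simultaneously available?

Keanu ∩ Wiremu: 16:10-18:10, 19:45-20:50.
Keanu ∩ Wiremu ∩ Tomás: 16:10-18:05.
Keanu ∩ Wiremu ∩ Tomás ∩ Wei: 16:20-18:05.
Keanu ∩ Wiremu ∩ Tomás ∩ Wei ∩ Mei: 16:20-18:05.
Keanu ∩ Wiremu ∩ Tomás ∩ Wei ∩ Mei ∩ Ulla: 17:45-18:05.
Keanu ∩ Wiremu ∩ Tomás ∩ Wei ∩ Mei ∩ Ulla ∩ Clara: 17:45-18:05.
So the common availability across everyone is 17:45-18:05.
That's a single block of 20 minutes.

20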